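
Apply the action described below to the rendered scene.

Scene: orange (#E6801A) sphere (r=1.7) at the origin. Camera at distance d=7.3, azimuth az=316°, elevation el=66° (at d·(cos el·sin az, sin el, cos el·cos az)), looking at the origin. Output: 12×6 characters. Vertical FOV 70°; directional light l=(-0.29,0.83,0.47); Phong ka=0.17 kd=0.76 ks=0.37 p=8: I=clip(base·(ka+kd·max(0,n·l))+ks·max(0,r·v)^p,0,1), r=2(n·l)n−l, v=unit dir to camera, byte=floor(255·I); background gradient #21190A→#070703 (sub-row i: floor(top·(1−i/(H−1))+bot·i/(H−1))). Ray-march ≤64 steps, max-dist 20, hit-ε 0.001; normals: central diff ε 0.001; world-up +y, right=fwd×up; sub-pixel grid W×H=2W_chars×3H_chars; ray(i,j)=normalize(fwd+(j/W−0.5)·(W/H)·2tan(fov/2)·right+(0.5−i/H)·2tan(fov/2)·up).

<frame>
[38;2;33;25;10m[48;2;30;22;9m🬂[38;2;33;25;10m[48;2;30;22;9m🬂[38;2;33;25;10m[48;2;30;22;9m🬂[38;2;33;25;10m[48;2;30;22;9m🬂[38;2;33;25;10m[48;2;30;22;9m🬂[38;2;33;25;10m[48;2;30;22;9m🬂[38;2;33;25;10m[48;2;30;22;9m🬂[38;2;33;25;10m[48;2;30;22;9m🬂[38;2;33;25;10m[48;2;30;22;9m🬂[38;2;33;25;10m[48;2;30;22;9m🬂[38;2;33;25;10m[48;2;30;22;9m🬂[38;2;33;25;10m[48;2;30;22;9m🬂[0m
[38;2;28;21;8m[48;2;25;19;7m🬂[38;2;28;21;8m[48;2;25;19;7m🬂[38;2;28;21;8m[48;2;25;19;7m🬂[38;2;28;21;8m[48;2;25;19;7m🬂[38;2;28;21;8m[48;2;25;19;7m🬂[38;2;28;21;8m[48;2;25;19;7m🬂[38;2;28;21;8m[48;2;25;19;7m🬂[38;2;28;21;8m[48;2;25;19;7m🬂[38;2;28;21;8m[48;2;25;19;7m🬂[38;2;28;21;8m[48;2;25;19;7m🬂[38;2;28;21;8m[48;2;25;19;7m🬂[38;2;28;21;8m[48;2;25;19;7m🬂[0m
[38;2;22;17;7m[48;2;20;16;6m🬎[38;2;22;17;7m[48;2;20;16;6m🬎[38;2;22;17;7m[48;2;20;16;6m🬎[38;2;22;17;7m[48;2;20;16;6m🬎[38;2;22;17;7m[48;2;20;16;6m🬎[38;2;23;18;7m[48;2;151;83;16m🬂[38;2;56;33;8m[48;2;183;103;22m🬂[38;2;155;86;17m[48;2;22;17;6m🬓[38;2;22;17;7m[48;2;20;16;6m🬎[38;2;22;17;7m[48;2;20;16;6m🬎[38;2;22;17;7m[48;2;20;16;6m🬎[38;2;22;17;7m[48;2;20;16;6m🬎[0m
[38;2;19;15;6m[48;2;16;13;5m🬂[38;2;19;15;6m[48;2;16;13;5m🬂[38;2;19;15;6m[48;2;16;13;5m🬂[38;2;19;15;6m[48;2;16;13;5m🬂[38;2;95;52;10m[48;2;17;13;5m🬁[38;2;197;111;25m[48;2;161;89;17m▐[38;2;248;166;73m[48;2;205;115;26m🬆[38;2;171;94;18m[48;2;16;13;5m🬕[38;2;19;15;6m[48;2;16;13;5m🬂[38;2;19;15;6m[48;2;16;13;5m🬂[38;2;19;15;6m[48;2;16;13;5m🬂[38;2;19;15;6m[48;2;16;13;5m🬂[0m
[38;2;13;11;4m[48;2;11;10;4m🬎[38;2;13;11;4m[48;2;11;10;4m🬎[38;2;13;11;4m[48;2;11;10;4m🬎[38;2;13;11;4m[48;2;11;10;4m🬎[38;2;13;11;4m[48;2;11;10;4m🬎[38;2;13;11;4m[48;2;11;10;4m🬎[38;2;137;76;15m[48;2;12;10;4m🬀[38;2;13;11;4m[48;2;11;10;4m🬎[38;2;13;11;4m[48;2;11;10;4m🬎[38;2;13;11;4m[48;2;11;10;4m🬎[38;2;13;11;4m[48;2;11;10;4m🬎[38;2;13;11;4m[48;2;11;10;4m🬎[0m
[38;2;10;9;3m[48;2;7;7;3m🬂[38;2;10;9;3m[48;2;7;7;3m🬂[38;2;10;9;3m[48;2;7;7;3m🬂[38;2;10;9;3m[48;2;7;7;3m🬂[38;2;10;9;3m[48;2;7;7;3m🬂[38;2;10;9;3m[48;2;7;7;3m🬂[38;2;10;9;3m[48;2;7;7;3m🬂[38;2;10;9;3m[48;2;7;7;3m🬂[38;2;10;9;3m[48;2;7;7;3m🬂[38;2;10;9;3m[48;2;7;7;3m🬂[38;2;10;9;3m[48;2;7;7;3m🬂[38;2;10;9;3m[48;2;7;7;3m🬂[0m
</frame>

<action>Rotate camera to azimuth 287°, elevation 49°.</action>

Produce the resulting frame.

<frame>
[38;2;33;25;10m[48;2;30;22;9m🬂[38;2;33;25;10m[48;2;30;22;9m🬂[38;2;33;25;10m[48;2;30;22;9m🬂[38;2;33;25;10m[48;2;30;22;9m🬂[38;2;33;25;10m[48;2;30;22;9m🬂[38;2;33;25;10m[48;2;30;22;9m🬂[38;2;33;25;10m[48;2;30;22;9m🬂[38;2;33;25;10m[48;2;30;22;9m🬂[38;2;33;25;10m[48;2;30;22;9m🬂[38;2;33;25;10m[48;2;30;22;9m🬂[38;2;33;25;10m[48;2;30;22;9m🬂[38;2;33;25;10m[48;2;30;22;9m🬂[0m
[38;2;28;21;8m[48;2;25;19;7m🬂[38;2;28;21;8m[48;2;25;19;7m🬂[38;2;28;21;8m[48;2;25;19;7m🬂[38;2;28;21;8m[48;2;25;19;7m🬂[38;2;28;21;8m[48;2;25;19;7m🬂[38;2;28;21;8m[48;2;25;19;7m🬂[38;2;28;21;8m[48;2;25;19;7m🬂[38;2;28;21;8m[48;2;25;19;7m🬂[38;2;28;21;8m[48;2;25;19;7m🬂[38;2;28;21;8m[48;2;25;19;7m🬂[38;2;28;21;8m[48;2;25;19;7m🬂[38;2;28;21;8m[48;2;25;19;7m🬂[0m
[38;2;22;17;7m[48;2;20;16;6m🬎[38;2;22;17;7m[48;2;20;16;6m🬎[38;2;22;17;7m[48;2;20;16;6m🬎[38;2;22;17;7m[48;2;20;16;6m🬎[38;2;22;17;7m[48;2;20;16;6m🬎[38;2;23;18;7m[48;2;150;83;16m🬂[38;2;83;49;11m[48;2;220;130;41m🬂[38;2;199;110;22m[48;2;22;17;6m🬓[38;2;22;17;7m[48;2;20;16;6m🬎[38;2;22;17;7m[48;2;20;16;6m🬎[38;2;22;17;7m[48;2;20;16;6m🬎[38;2;22;17;7m[48;2;20;16;6m🬎[0m
[38;2;19;15;6m[48;2;16;13;5m🬂[38;2;19;15;6m[48;2;16;13;5m🬂[38;2;19;15;6m[48;2;16;13;5m🬂[38;2;19;15;6m[48;2;16;13;5m🬂[38;2;50;27;5m[48;2;17;13;5m🬁[38;2;148;82;16m[48;2;93;51;10m🬨[38;2;245;162;73m[48;2;171;95;19m🬂[38;2;175;97;19m[48;2;16;13;5m🬕[38;2;19;15;6m[48;2;16;13;5m🬂[38;2;19;15;6m[48;2;16;13;5m🬂[38;2;19;15;6m[48;2;16;13;5m🬂[38;2;19;15;6m[48;2;16;13;5m🬂[0m
[38;2;13;11;4m[48;2;11;10;4m🬎[38;2;13;11;4m[48;2;11;10;4m🬎[38;2;13;11;4m[48;2;11;10;4m🬎[38;2;13;11;4m[48;2;11;10;4m🬎[38;2;13;11;4m[48;2;11;10;4m🬎[38;2;13;11;4m[48;2;11;10;4m🬎[38;2;71;39;8m[48;2;12;10;4m🬀[38;2;13;11;4m[48;2;11;10;4m🬎[38;2;13;11;4m[48;2;11;10;4m🬎[38;2;13;11;4m[48;2;11;10;4m🬎[38;2;13;11;4m[48;2;11;10;4m🬎[38;2;13;11;4m[48;2;11;10;4m🬎[0m
[38;2;10;9;3m[48;2;7;7;3m🬂[38;2;10;9;3m[48;2;7;7;3m🬂[38;2;10;9;3m[48;2;7;7;3m🬂[38;2;10;9;3m[48;2;7;7;3m🬂[38;2;10;9;3m[48;2;7;7;3m🬂[38;2;10;9;3m[48;2;7;7;3m🬂[38;2;10;9;3m[48;2;7;7;3m🬂[38;2;10;9;3m[48;2;7;7;3m🬂[38;2;10;9;3m[48;2;7;7;3m🬂[38;2;10;9;3m[48;2;7;7;3m🬂[38;2;10;9;3m[48;2;7;7;3m🬂[38;2;10;9;3m[48;2;7;7;3m🬂[0m
</frame>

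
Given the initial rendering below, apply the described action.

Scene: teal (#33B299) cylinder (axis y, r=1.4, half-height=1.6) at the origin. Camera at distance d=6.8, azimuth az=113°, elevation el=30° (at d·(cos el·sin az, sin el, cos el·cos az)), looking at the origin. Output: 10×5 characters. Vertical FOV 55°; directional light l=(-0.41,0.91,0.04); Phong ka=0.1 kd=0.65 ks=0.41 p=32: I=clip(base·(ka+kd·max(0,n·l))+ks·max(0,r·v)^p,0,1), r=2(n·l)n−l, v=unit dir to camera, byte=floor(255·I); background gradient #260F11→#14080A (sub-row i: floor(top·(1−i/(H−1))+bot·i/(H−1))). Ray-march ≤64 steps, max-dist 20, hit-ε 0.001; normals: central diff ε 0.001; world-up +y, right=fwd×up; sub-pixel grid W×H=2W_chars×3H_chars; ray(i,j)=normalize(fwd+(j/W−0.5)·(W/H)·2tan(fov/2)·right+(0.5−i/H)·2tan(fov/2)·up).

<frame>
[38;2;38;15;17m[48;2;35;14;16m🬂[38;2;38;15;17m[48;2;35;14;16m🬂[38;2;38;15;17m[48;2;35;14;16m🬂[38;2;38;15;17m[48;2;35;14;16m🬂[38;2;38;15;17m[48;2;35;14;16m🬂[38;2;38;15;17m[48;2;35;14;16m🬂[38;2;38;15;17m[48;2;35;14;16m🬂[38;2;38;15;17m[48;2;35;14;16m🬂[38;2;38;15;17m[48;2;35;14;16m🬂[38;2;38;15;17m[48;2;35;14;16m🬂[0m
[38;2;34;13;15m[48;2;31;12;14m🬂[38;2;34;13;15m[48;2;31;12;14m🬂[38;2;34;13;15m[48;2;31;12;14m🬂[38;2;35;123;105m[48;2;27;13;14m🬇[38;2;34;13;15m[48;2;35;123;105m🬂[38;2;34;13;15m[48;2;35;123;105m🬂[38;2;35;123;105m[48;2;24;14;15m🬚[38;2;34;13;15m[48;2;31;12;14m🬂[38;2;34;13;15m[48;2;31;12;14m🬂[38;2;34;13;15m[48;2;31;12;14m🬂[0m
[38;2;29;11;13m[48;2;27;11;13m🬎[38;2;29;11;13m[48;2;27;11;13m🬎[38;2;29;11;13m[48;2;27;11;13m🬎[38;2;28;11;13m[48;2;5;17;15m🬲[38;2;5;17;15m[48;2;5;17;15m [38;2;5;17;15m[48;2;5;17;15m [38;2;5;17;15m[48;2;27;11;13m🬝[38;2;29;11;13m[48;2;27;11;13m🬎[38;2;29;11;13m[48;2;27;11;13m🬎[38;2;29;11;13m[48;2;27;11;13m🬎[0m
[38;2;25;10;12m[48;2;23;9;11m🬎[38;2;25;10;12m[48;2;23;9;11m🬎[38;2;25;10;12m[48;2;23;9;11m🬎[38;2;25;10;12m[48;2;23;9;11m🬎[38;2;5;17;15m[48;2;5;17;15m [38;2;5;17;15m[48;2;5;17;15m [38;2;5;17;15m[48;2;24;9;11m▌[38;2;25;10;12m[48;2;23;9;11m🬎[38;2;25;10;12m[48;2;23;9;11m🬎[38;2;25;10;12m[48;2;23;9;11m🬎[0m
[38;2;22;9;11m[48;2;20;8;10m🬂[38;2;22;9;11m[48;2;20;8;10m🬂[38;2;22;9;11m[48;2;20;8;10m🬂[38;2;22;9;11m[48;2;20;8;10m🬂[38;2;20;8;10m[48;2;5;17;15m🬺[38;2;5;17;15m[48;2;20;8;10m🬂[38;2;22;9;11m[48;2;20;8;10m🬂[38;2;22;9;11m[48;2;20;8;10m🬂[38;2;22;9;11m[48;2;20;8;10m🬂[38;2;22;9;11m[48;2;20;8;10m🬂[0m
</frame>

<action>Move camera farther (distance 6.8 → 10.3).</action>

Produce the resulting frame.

<frame>
[38;2;38;15;17m[48;2;35;14;16m🬂[38;2;38;15;17m[48;2;35;14;16m🬂[38;2;38;15;17m[48;2;35;14;16m🬂[38;2;38;15;17m[48;2;35;14;16m🬂[38;2;38;15;17m[48;2;35;14;16m🬂[38;2;38;15;17m[48;2;35;14;16m🬂[38;2;38;15;17m[48;2;35;14;16m🬂[38;2;38;15;17m[48;2;35;14;16m🬂[38;2;38;15;17m[48;2;35;14;16m🬂[38;2;38;15;17m[48;2;35;14;16m🬂[0m
[38;2;34;13;15m[48;2;31;12;14m🬂[38;2;34;13;15m[48;2;31;12;14m🬂[38;2;34;13;15m[48;2;31;12;14m🬂[38;2;34;13;15m[48;2;31;12;14m🬂[38;2;32;12;14m[48;2;35;123;105m🬝[38;2;33;13;15m[48;2;35;123;105m🬎[38;2;34;13;15m[48;2;31;12;14m🬂[38;2;34;13;15m[48;2;31;12;14m🬂[38;2;34;13;15m[48;2;31;12;14m🬂[38;2;34;13;15m[48;2;31;12;14m🬂[0m
[38;2;29;11;13m[48;2;27;11;13m🬎[38;2;29;11;13m[48;2;27;11;13m🬎[38;2;29;11;13m[48;2;27;11;13m🬎[38;2;29;11;13m[48;2;27;11;13m🬎[38;2;35;123;105m[48;2;9;15;14m🬁[38;2;35;123;105m[48;2;5;17;15m🬂[38;2;5;17;15m[48;2;28;11;13m🬄[38;2;29;11;13m[48;2;27;11;13m🬎[38;2;29;11;13m[48;2;27;11;13m🬎[38;2;29;11;13m[48;2;27;11;13m🬎[0m
[38;2;25;10;12m[48;2;23;9;11m🬎[38;2;25;10;12m[48;2;23;9;11m🬎[38;2;25;10;12m[48;2;23;9;11m🬎[38;2;25;10;12m[48;2;23;9;11m🬎[38;2;24;9;11m[48;2;5;17;15m🬲[38;2;5;17;15m[48;2;23;9;11m🬎[38;2;25;10;12m[48;2;23;9;11m🬎[38;2;25;10;12m[48;2;23;9;11m🬎[38;2;25;10;12m[48;2;23;9;11m🬎[38;2;25;10;12m[48;2;23;9;11m🬎[0m
[38;2;22;9;11m[48;2;20;8;10m🬂[38;2;22;9;11m[48;2;20;8;10m🬂[38;2;22;9;11m[48;2;20;8;10m🬂[38;2;22;9;11m[48;2;20;8;10m🬂[38;2;22;9;11m[48;2;20;8;10m🬂[38;2;22;9;11m[48;2;20;8;10m🬂[38;2;22;9;11m[48;2;20;8;10m🬂[38;2;22;9;11m[48;2;20;8;10m🬂[38;2;22;9;11m[48;2;20;8;10m🬂[38;2;22;9;11m[48;2;20;8;10m🬂[0m
</frame>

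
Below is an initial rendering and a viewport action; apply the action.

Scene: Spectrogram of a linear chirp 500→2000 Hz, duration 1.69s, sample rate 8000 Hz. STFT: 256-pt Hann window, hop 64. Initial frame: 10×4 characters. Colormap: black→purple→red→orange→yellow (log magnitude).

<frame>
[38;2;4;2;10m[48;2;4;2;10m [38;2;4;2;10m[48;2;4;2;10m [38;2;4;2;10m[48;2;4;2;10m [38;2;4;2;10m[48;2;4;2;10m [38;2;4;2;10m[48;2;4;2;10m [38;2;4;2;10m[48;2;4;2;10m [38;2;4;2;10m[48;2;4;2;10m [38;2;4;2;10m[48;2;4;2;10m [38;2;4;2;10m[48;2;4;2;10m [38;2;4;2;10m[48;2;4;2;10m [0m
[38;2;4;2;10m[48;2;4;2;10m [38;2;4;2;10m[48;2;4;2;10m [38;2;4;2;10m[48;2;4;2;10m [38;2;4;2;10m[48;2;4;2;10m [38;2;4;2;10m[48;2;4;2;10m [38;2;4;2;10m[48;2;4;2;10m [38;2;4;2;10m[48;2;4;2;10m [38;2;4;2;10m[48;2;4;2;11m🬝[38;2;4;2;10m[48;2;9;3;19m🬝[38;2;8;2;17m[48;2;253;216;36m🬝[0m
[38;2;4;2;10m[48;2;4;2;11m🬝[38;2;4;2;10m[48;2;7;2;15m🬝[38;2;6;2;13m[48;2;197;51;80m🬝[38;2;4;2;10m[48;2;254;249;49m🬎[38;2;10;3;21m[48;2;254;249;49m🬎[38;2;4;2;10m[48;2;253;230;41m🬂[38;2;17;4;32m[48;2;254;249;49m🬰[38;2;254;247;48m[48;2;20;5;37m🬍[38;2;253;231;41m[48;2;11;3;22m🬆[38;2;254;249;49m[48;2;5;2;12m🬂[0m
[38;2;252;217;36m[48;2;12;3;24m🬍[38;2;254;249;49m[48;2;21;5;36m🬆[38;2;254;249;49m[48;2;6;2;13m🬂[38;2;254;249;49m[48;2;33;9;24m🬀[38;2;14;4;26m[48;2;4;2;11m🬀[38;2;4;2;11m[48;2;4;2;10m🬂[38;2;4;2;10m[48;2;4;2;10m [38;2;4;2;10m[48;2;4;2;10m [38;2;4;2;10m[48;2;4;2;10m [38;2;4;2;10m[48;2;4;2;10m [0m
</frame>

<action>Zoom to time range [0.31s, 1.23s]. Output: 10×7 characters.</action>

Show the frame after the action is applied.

<frame>
[38;2;4;2;10m[48;2;4;2;10m [38;2;4;2;10m[48;2;4;2;10m [38;2;4;2;10m[48;2;4;2;10m [38;2;4;2;10m[48;2;4;2;10m [38;2;4;2;10m[48;2;4;2;10m [38;2;4;2;10m[48;2;4;2;10m [38;2;4;2;10m[48;2;4;2;10m [38;2;4;2;10m[48;2;4;2;10m [38;2;4;2;10m[48;2;4;2;10m [38;2;4;2;10m[48;2;4;2;10m [0m
[38;2;4;2;10m[48;2;4;2;10m [38;2;4;2;10m[48;2;4;2;10m [38;2;4;2;10m[48;2;4;2;10m [38;2;4;2;10m[48;2;4;2;10m [38;2;4;2;10m[48;2;4;2;10m [38;2;4;2;10m[48;2;4;2;10m [38;2;4;2;10m[48;2;4;2;10m [38;2;4;2;10m[48;2;4;2;10m [38;2;4;2;10m[48;2;4;2;10m [38;2;4;2;10m[48;2;4;2;10m [0m
[38;2;4;2;10m[48;2;4;2;10m [38;2;4;2;10m[48;2;4;2;10m [38;2;4;2;10m[48;2;4;2;10m [38;2;4;2;10m[48;2;4;2;10m [38;2;4;2;10m[48;2;4;2;10m [38;2;4;2;10m[48;2;4;2;10m [38;2;4;2;10m[48;2;4;2;10m [38;2;4;2;10m[48;2;4;2;10m [38;2;4;2;10m[48;2;4;2;10m [38;2;4;2;10m[48;2;4;2;10m [0m
[38;2;4;2;10m[48;2;4;2;10m [38;2;4;2;10m[48;2;4;2;10m [38;2;4;2;10m[48;2;4;2;10m [38;2;4;2;10m[48;2;4;2;10m [38;2;4;2;10m[48;2;4;2;10m [38;2;4;2;10m[48;2;4;2;10m [38;2;4;2;10m[48;2;4;2;10m [38;2;4;2;10m[48;2;4;2;11m🬎[38;2;4;2;10m[48;2;5;2;12m🬎[38;2;4;2;11m[48;2;10;3;21m🬝[0m
[38;2;4;2;10m[48;2;5;2;11m🬝[38;2;4;2;10m[48;2;5;2;12m🬎[38;2;4;2;11m[48;2;14;4;27m🬝[38;2;8;2;17m[48;2;99;24;86m🬝[38;2;5;2;13m[48;2;253;228;40m🬎[38;2;12;3;23m[48;2;254;249;49m🬎[38;2;6;2;14m[48;2;242;201;52m🬂[38;2;35;9;44m[48;2;253;237;44m🬡[38;2;244;200;47m[48;2;28;6;50m🬍[38;2;253;229;41m[48;2;6;2;14m🬎[0m
[38;2;34;8;50m[48;2;252;215;36m🬡[38;2;253;230;41m[48;2;33;8;46m🬍[38;2;249;216;44m[48;2;6;2;14m🬎[38;2;254;249;49m[48;2;14;4;28m🬂[38;2;254;244;47m[48;2;6;2;13m🬂[38;2;171;44;81m[48;2;8;2;17m🬀[38;2;14;4;27m[48;2;5;2;11m🬀[38;2;5;2;13m[48;2;4;2;10m🬂[38;2;4;2;11m[48;2;4;2;10m🬂[38;2;4;2;10m[48;2;4;2;10m [0m
[38;2;5;2;12m[48;2;4;2;10m🬂[38;2;4;2;11m[48;2;4;2;10m🬂[38;2;4;2;10m[48;2;4;2;10m [38;2;4;2;10m[48;2;4;2;10m [38;2;4;2;10m[48;2;4;2;10m [38;2;4;2;10m[48;2;4;2;10m [38;2;4;2;10m[48;2;4;2;10m [38;2;4;2;10m[48;2;4;2;10m [38;2;4;2;10m[48;2;4;2;10m [38;2;4;2;10m[48;2;4;2;10m [0m
</frame>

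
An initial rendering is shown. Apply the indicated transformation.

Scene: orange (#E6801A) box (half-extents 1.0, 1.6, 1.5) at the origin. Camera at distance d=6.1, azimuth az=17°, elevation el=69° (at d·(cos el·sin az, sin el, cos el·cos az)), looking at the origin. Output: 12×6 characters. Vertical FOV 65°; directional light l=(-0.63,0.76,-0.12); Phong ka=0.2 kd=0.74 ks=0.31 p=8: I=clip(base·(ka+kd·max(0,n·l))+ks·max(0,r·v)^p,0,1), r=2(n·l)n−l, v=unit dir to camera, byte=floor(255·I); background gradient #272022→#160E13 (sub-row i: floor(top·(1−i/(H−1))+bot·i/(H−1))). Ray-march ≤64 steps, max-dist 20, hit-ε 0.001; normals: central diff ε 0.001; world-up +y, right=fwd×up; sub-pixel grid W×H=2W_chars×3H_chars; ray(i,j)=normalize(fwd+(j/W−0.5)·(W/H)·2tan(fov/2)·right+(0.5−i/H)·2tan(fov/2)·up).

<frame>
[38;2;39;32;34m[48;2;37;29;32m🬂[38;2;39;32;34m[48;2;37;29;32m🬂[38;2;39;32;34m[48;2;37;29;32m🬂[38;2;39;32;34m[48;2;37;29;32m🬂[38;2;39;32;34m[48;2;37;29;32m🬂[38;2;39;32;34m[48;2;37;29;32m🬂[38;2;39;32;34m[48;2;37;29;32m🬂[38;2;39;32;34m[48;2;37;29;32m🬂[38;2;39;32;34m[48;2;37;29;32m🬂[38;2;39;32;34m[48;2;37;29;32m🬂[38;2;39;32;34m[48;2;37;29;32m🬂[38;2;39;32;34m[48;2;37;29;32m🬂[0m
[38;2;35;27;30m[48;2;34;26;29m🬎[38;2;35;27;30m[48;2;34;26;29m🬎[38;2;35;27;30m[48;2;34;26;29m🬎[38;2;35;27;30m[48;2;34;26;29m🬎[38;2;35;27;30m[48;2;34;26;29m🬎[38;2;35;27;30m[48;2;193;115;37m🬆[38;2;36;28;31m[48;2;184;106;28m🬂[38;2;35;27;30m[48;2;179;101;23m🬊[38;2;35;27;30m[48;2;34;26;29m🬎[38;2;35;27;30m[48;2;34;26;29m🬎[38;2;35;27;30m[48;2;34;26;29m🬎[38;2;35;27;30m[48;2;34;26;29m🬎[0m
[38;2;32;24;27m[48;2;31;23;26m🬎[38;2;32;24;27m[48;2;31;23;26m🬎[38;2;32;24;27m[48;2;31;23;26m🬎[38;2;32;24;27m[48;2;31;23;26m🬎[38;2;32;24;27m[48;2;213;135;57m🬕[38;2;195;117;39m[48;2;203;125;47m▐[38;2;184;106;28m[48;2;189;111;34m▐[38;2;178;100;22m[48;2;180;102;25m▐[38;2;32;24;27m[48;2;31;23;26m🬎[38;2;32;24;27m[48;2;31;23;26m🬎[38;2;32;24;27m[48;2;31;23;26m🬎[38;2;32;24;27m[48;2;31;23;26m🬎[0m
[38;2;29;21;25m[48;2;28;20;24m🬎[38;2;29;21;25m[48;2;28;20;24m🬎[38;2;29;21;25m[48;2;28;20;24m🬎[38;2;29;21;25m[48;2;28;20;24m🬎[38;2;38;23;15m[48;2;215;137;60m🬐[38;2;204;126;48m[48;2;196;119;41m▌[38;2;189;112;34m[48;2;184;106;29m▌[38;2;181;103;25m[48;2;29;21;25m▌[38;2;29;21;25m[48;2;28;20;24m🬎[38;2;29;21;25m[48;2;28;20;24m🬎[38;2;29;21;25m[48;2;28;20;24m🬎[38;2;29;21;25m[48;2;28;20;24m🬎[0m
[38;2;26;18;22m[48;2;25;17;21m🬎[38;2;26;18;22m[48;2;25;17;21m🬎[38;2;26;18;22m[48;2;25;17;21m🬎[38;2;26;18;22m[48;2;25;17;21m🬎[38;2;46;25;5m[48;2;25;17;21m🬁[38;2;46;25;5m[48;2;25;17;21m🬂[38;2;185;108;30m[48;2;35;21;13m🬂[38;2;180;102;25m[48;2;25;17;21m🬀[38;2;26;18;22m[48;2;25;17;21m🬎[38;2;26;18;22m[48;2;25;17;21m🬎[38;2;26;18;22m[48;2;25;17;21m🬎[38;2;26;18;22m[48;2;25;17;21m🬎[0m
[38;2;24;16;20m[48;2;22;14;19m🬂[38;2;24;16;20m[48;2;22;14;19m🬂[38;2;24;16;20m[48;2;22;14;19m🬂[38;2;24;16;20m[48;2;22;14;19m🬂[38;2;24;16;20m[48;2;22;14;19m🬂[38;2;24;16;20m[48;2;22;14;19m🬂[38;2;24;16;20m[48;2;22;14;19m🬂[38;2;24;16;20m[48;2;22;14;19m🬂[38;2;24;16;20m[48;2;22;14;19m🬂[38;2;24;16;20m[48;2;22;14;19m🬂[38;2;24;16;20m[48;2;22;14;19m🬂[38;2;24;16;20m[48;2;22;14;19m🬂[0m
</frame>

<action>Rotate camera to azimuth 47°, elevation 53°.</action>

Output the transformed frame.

<frame>
[38;2;39;32;34m[48;2;37;29;32m🬂[38;2;39;32;34m[48;2;37;29;32m🬂[38;2;39;32;34m[48;2;37;29;32m🬂[38;2;39;32;34m[48;2;37;29;32m🬂[38;2;39;32;34m[48;2;37;29;32m🬂[38;2;39;32;34m[48;2;37;29;32m🬂[38;2;39;32;34m[48;2;37;29;32m🬂[38;2;39;32;34m[48;2;37;29;32m🬂[38;2;39;32;34m[48;2;37;29;32m🬂[38;2;39;32;34m[48;2;37;29;32m🬂[38;2;39;32;34m[48;2;37;29;32m🬂[38;2;39;32;34m[48;2;37;29;32m🬂[0m
[38;2;35;27;30m[48;2;34;26;29m🬎[38;2;35;27;30m[48;2;34;26;29m🬎[38;2;35;27;30m[48;2;34;26;29m🬎[38;2;35;27;30m[48;2;34;26;29m🬎[38;2;35;27;30m[48;2;34;26;29m🬎[38;2;35;27;30m[48;2;216;138;60m🬎[38;2;36;28;31m[48;2;200;123;45m🬂[38;2;35;27;30m[48;2;191;113;35m🬊[38;2;35;27;30m[48;2;34;26;29m🬎[38;2;35;27;30m[48;2;34;26;29m🬎[38;2;35;27;30m[48;2;34;26;29m🬎[38;2;35;27;30m[48;2;34;26;29m🬎[0m
[38;2;32;24;27m[48;2;31;23;26m🬎[38;2;32;24;27m[48;2;31;23;26m🬎[38;2;32;24;27m[48;2;31;23;26m🬎[38;2;243;166;88m[48;2;32;24;27m🬇[38;2;33;25;28m[48;2;239;162;84m🬀[38;2;223;145;67m[48;2;232;154;76m🬊[38;2;207;129;51m[48;2;215;137;59m▐[38;2;195;117;39m[48;2;46;25;5m🬎[38;2;186;108;31m[48;2;37;24;18m🬀[38;2;32;24;27m[48;2;31;23;26m🬎[38;2;32;24;27m[48;2;31;23;26m🬎[38;2;32;24;27m[48;2;31;23;26m🬎[0m
[38;2;29;21;25m[48;2;28;20;24m🬎[38;2;29;21;25m[48;2;28;20;24m🬎[38;2;29;21;25m[48;2;28;20;24m🬎[38;2;29;21;25m[48;2;28;20;24m🬎[38;2;244;167;89m[48;2;42;24;8m🬁[38;2;233;156;78m[48;2;46;25;5m🬎[38;2;220;143;65m[48;2;46;25;5m🬀[38;2;46;25;5m[48;2;28;20;24m🬝[38;2;29;21;25m[48;2;28;20;24m🬎[38;2;29;21;25m[48;2;28;20;24m🬎[38;2;29;21;25m[48;2;28;20;24m🬎[38;2;29;21;25m[48;2;28;20;24m🬎[0m
[38;2;26;18;22m[48;2;25;17;21m🬎[38;2;26;18;22m[48;2;25;17;21m🬎[38;2;26;18;22m[48;2;25;17;21m🬎[38;2;26;18;22m[48;2;25;17;21m🬎[38;2;26;18;22m[48;2;25;17;21m🬎[38;2;46;25;5m[48;2;25;17;21m🬬[38;2;46;25;5m[48;2;25;17;21m🬆[38;2;26;18;22m[48;2;25;17;21m🬎[38;2;26;18;22m[48;2;25;17;21m🬎[38;2;26;18;22m[48;2;25;17;21m🬎[38;2;26;18;22m[48;2;25;17;21m🬎[38;2;26;18;22m[48;2;25;17;21m🬎[0m
[38;2;24;16;20m[48;2;22;14;19m🬂[38;2;24;16;20m[48;2;22;14;19m🬂[38;2;24;16;20m[48;2;22;14;19m🬂[38;2;24;16;20m[48;2;22;14;19m🬂[38;2;24;16;20m[48;2;22;14;19m🬂[38;2;24;16;20m[48;2;22;14;19m🬂[38;2;24;16;20m[48;2;22;14;19m🬂[38;2;24;16;20m[48;2;22;14;19m🬂[38;2;24;16;20m[48;2;22;14;19m🬂[38;2;24;16;20m[48;2;22;14;19m🬂[38;2;24;16;20m[48;2;22;14;19m🬂[38;2;24;16;20m[48;2;22;14;19m🬂[0m
</frame>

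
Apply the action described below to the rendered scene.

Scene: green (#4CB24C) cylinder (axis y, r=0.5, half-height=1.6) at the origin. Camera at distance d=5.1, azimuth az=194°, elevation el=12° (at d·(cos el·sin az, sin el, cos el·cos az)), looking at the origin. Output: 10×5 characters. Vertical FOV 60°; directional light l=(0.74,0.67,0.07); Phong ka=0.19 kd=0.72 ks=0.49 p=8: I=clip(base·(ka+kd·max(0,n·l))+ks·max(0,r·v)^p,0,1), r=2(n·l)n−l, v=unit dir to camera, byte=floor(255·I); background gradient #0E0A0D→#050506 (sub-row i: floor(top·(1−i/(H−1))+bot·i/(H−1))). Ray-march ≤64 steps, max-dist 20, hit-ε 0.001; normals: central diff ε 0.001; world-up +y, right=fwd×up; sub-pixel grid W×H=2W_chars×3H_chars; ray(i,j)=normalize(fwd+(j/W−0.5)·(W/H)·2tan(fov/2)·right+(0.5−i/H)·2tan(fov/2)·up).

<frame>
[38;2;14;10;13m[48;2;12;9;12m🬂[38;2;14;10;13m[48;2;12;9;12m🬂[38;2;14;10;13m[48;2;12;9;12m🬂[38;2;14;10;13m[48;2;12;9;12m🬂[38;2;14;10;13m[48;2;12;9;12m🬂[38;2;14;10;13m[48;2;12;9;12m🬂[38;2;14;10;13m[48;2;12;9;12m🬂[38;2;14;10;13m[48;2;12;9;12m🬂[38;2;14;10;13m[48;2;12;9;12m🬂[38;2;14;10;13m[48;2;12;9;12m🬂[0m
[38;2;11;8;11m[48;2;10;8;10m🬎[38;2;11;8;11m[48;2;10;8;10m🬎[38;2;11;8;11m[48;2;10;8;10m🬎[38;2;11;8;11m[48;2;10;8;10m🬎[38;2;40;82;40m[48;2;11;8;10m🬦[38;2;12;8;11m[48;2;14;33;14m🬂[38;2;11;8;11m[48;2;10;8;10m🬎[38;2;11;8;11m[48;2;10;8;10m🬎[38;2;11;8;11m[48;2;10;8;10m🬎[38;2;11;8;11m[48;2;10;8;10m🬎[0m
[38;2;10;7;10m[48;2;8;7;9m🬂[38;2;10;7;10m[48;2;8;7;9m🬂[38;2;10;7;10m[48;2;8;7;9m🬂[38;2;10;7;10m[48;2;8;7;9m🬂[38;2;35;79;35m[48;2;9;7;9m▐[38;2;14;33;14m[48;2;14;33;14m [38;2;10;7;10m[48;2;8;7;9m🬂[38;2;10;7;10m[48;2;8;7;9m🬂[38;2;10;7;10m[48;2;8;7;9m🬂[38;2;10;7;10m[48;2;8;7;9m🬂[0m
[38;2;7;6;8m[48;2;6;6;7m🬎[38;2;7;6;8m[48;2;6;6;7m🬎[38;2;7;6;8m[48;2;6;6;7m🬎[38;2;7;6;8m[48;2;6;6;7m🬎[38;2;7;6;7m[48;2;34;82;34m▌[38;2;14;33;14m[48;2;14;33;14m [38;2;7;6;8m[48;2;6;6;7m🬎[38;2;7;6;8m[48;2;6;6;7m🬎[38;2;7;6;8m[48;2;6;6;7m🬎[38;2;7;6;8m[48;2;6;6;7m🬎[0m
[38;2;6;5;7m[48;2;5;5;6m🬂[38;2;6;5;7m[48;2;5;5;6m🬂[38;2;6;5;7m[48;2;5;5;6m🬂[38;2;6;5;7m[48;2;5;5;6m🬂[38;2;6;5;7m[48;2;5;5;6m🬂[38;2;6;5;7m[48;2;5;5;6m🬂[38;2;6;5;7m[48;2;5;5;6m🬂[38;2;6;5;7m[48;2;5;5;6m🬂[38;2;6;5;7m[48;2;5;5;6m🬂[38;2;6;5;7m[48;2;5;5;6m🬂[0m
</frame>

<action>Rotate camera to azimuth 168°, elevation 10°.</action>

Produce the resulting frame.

<frame>
[38;2;14;10;13m[48;2;12;9;12m🬂[38;2;14;10;13m[48;2;12;9;12m🬂[38;2;14;10;13m[48;2;12;9;12m🬂[38;2;14;10;13m[48;2;12;9;12m🬂[38;2;14;10;13m[48;2;12;9;12m🬂[38;2;14;10;13m[48;2;12;9;12m🬂[38;2;14;10;13m[48;2;12;9;12m🬂[38;2;14;10;13m[48;2;12;9;12m🬂[38;2;14;10;13m[48;2;12;9;12m🬂[38;2;14;10;13m[48;2;12;9;12m🬂[0m
[38;2;11;8;11m[48;2;10;8;10m🬎[38;2;11;8;11m[48;2;10;8;10m🬎[38;2;11;8;11m[48;2;10;8;10m🬎[38;2;11;8;11m[48;2;10;8;10m🬎[38;2;60;122;60m[48;2;11;8;10m🬦[38;2;12;8;11m[48;2;16;38;16m🬂[38;2;11;8;11m[48;2;10;8;10m🬎[38;2;11;8;11m[48;2;10;8;10m🬎[38;2;11;8;11m[48;2;10;8;10m🬎[38;2;11;8;11m[48;2;10;8;10m🬎[0m
[38;2;10;7;10m[48;2;8;7;9m🬂[38;2;10;7;10m[48;2;8;7;9m🬂[38;2;10;7;10m[48;2;8;7;9m🬂[38;2;10;7;10m[48;2;8;7;9m🬂[38;2;49;113;49m[48;2;9;7;9m▐[38;2;19;44;19m[48;2;14;33;14m▌[38;2;10;7;10m[48;2;8;7;9m🬂[38;2;10;7;10m[48;2;8;7;9m🬂[38;2;10;7;10m[48;2;8;7;9m🬂[38;2;10;7;10m[48;2;8;7;9m🬂[0m
[38;2;7;6;8m[48;2;6;6;7m🬎[38;2;7;6;8m[48;2;6;6;7m🬎[38;2;7;6;8m[48;2;6;6;7m🬎[38;2;7;6;8m[48;2;6;6;7m🬎[38;2;7;6;7m[48;2;48;112;48m▌[38;2;19;44;19m[48;2;14;33;14m▌[38;2;7;6;8m[48;2;6;6;7m🬎[38;2;7;6;8m[48;2;6;6;7m🬎[38;2;7;6;8m[48;2;6;6;7m🬎[38;2;7;6;8m[48;2;6;6;7m🬎[0m
[38;2;6;5;7m[48;2;5;5;6m🬂[38;2;6;5;7m[48;2;5;5;6m🬂[38;2;6;5;7m[48;2;5;5;6m🬂[38;2;6;5;7m[48;2;5;5;6m🬂[38;2;6;5;7m[48;2;5;5;6m🬂[38;2;6;5;7m[48;2;5;5;6m🬂[38;2;6;5;7m[48;2;5;5;6m🬂[38;2;6;5;7m[48;2;5;5;6m🬂[38;2;6;5;7m[48;2;5;5;6m🬂[38;2;6;5;7m[48;2;5;5;6m🬂[0m
</frame>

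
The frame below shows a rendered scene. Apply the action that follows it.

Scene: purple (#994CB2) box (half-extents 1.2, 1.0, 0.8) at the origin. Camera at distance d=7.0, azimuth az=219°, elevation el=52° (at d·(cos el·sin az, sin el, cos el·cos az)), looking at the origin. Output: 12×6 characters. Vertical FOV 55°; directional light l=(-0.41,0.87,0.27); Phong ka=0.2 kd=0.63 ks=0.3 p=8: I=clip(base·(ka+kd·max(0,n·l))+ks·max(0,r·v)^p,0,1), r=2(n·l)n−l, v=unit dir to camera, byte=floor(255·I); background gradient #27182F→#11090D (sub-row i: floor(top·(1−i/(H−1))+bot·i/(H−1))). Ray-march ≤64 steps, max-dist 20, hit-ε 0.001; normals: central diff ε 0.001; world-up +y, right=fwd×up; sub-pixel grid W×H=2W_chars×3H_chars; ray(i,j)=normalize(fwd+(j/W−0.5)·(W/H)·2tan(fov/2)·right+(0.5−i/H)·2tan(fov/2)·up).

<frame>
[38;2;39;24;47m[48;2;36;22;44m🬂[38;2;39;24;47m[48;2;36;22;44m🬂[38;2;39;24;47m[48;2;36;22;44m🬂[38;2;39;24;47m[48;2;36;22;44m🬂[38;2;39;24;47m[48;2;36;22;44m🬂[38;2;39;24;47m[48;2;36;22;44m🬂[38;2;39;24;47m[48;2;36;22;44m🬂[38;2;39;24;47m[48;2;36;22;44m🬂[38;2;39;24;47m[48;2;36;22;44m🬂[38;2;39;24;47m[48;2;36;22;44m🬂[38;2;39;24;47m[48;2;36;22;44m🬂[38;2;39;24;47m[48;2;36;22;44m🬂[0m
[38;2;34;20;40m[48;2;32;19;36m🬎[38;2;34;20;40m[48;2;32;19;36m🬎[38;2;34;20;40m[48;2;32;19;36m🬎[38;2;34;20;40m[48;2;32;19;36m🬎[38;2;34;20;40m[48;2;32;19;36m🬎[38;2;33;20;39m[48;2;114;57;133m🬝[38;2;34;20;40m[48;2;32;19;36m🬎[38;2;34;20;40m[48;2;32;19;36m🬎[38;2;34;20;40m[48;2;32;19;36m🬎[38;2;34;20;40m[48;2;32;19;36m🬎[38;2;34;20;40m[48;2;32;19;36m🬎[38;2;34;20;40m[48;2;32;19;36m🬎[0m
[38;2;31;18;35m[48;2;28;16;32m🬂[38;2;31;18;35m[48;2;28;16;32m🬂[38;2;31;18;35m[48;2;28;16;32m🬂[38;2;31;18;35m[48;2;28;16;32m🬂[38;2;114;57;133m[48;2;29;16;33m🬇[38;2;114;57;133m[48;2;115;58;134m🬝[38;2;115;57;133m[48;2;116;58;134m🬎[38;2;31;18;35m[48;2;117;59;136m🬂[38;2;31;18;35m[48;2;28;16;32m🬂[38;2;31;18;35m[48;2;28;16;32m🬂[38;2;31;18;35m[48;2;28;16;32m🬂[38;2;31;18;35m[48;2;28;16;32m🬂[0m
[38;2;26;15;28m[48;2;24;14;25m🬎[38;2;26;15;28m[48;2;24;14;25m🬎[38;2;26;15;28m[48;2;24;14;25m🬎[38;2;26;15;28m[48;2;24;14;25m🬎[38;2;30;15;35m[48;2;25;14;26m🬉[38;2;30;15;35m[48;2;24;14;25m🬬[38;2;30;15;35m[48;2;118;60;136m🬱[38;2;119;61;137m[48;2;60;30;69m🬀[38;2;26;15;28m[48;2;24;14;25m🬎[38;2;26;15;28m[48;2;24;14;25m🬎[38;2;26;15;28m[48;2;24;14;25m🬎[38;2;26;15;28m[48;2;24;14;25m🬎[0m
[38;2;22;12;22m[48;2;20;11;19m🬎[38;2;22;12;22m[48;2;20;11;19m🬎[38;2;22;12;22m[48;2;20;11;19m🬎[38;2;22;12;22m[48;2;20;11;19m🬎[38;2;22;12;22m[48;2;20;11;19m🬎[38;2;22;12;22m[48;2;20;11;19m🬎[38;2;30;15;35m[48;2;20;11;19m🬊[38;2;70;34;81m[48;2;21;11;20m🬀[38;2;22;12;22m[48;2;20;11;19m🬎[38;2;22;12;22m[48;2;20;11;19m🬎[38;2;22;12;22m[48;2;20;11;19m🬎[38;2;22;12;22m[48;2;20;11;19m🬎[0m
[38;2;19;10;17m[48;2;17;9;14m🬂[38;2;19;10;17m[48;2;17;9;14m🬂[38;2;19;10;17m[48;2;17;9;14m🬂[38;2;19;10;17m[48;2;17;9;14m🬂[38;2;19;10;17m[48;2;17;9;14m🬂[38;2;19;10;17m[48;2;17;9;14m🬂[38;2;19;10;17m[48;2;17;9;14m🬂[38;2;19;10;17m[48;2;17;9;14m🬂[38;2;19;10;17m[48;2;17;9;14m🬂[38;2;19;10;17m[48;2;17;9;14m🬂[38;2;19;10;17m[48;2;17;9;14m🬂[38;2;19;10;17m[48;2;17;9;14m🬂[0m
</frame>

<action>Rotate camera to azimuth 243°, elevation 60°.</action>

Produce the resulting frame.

<frame>
[38;2;39;24;47m[48;2;36;22;44m🬂[38;2;39;24;47m[48;2;36;22;44m🬂[38;2;39;24;47m[48;2;36;22;44m🬂[38;2;39;24;47m[48;2;36;22;44m🬂[38;2;39;24;47m[48;2;36;22;44m🬂[38;2;39;24;47m[48;2;36;22;44m🬂[38;2;39;24;47m[48;2;36;22;44m🬂[38;2;39;24;47m[48;2;36;22;44m🬂[38;2;39;24;47m[48;2;36;22;44m🬂[38;2;39;24;47m[48;2;36;22;44m🬂[38;2;39;24;47m[48;2;36;22;44m🬂[38;2;39;24;47m[48;2;36;22;44m🬂[0m
[38;2;34;20;40m[48;2;32;19;36m🬎[38;2;34;20;40m[48;2;32;19;36m🬎[38;2;34;20;40m[48;2;32;19;36m🬎[38;2;34;20;40m[48;2;32;19;36m🬎[38;2;34;20;40m[48;2;32;19;36m🬎[38;2;34;20;40m[48;2;32;19;36m🬎[38;2;114;57;133m[48;2;33;20;39m🬏[38;2;34;20;40m[48;2;32;19;36m🬎[38;2;34;20;40m[48;2;32;19;36m🬎[38;2;34;20;40m[48;2;32;19;36m🬎[38;2;34;20;40m[48;2;32;19;36m🬎[38;2;34;20;40m[48;2;32;19;36m🬎[0m
[38;2;31;18;35m[48;2;28;16;32m🬂[38;2;31;18;35m[48;2;28;16;32m🬂[38;2;31;18;35m[48;2;28;16;32m🬂[38;2;31;18;35m[48;2;28;16;32m🬂[38;2;114;56;133m[48;2;29;16;33m🬁[38;2;114;57;133m[48;2;115;57;133m🬎[38;2;114;57;133m[48;2;115;58;134m🬎[38;2;115;58;134m[48;2;29;17;33m🬓[38;2;31;18;35m[48;2;28;16;32m🬂[38;2;31;18;35m[48;2;28;16;32m🬂[38;2;31;18;35m[48;2;28;16;32m🬂[38;2;31;18;35m[48;2;28;16;32m🬂[0m
[38;2;26;15;28m[48;2;24;14;25m🬎[38;2;26;15;28m[48;2;24;14;25m🬎[38;2;26;15;28m[48;2;24;14;25m🬎[38;2;26;15;28m[48;2;24;14;25m🬎[38;2;26;15;28m[48;2;24;14;25m🬎[38;2;115;58;134m[48;2;28;14;32m🬉[38;2;117;59;136m[48;2;70;34;81m🬝[38;2;118;60;137m[48;2;70;34;81m🬆[38;2;26;15;28m[48;2;24;14;25m🬎[38;2;26;15;28m[48;2;24;14;25m🬎[38;2;26;15;28m[48;2;24;14;25m🬎[38;2;26;15;28m[48;2;24;14;25m🬎[0m
[38;2;22;12;22m[48;2;20;11;19m🬎[38;2;22;12;22m[48;2;20;11;19m🬎[38;2;22;12;22m[48;2;20;11;19m🬎[38;2;22;12;22m[48;2;20;11;19m🬎[38;2;22;12;22m[48;2;20;11;19m🬎[38;2;30;15;35m[48;2;21;11;20m🬁[38;2;70;34;81m[48;2;20;11;19m🬆[38;2;70;34;81m[48;2;21;11;20m🬀[38;2;22;12;22m[48;2;20;11;19m🬎[38;2;22;12;22m[48;2;20;11;19m🬎[38;2;22;12;22m[48;2;20;11;19m🬎[38;2;22;12;22m[48;2;20;11;19m🬎[0m
[38;2;19;10;17m[48;2;17;9;14m🬂[38;2;19;10;17m[48;2;17;9;14m🬂[38;2;19;10;17m[48;2;17;9;14m🬂[38;2;19;10;17m[48;2;17;9;14m🬂[38;2;19;10;17m[48;2;17;9;14m🬂[38;2;19;10;17m[48;2;17;9;14m🬂[38;2;19;10;17m[48;2;17;9;14m🬂[38;2;19;10;17m[48;2;17;9;14m🬂[38;2;19;10;17m[48;2;17;9;14m🬂[38;2;19;10;17m[48;2;17;9;14m🬂[38;2;19;10;17m[48;2;17;9;14m🬂[38;2;19;10;17m[48;2;17;9;14m🬂[0m
</frame>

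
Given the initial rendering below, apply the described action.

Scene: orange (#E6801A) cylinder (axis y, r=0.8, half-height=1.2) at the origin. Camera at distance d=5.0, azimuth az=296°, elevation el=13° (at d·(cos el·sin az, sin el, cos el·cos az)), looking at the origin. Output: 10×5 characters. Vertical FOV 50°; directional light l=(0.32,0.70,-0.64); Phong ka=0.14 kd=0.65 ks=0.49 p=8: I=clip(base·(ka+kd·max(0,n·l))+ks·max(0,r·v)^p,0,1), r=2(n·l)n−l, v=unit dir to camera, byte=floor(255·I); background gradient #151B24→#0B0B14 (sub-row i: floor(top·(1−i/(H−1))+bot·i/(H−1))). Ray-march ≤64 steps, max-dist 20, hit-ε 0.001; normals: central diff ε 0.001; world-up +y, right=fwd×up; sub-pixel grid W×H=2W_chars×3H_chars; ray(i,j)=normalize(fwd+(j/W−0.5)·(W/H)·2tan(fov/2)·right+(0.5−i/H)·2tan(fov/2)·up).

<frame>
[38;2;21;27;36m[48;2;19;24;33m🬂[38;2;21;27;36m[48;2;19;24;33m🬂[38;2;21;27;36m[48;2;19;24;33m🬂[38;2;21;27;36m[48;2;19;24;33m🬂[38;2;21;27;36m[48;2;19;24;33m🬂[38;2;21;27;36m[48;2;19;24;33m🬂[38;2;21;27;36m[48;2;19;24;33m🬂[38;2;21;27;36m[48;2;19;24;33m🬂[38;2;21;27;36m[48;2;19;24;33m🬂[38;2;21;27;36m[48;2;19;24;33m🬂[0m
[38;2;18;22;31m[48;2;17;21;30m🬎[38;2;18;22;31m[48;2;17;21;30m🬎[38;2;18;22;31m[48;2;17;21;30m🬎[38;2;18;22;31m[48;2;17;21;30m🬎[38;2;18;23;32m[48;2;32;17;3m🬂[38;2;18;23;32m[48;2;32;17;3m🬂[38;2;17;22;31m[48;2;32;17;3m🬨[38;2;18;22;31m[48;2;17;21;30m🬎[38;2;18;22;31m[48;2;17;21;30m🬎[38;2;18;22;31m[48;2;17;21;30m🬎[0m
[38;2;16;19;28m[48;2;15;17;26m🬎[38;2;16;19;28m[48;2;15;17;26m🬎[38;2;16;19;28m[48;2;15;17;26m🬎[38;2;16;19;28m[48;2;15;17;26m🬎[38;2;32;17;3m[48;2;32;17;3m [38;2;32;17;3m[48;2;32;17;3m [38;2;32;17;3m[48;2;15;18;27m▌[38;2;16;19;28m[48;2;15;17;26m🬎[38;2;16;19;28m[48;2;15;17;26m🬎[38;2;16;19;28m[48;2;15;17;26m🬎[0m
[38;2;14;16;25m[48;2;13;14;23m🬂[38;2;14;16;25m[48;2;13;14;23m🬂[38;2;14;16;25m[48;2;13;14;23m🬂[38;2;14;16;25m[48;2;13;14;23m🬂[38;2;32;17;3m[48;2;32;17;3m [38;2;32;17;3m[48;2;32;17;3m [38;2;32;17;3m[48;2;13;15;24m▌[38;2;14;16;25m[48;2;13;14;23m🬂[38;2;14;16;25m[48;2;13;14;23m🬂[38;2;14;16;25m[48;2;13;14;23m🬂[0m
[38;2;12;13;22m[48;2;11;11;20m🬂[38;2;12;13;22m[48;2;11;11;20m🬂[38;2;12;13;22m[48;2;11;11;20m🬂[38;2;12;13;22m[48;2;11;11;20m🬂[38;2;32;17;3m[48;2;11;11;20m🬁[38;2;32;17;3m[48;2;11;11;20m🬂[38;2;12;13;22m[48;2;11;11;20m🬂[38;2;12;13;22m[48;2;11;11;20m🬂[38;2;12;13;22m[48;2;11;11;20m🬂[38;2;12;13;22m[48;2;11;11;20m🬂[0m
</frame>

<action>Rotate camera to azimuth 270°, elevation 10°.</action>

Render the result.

<frame>
[38;2;21;27;36m[48;2;19;24;33m🬂[38;2;21;27;36m[48;2;19;24;33m🬂[38;2;21;27;36m[48;2;19;24;33m🬂[38;2;21;27;36m[48;2;19;24;33m🬂[38;2;21;27;36m[48;2;19;24;33m🬂[38;2;21;27;36m[48;2;19;24;33m🬂[38;2;21;27;36m[48;2;19;24;33m🬂[38;2;21;27;36m[48;2;19;24;33m🬂[38;2;21;27;36m[48;2;19;24;33m🬂[38;2;21;27;36m[48;2;19;24;33m🬂[0m
[38;2;18;22;31m[48;2;17;21;30m🬎[38;2;18;22;31m[48;2;17;21;30m🬎[38;2;18;22;31m[48;2;17;21;30m🬎[38;2;18;22;31m[48;2;17;21;30m🬎[38;2;25;20;17m[48;2;63;36;10m🬨[38;2;18;23;32m[48;2;32;17;3m🬂[38;2;17;22;31m[48;2;32;17;3m🬨[38;2;18;22;31m[48;2;17;21;30m🬎[38;2;18;22;31m[48;2;17;21;30m🬎[38;2;18;22;31m[48;2;17;21;30m🬎[0m
[38;2;16;19;28m[48;2;15;17;26m🬎[38;2;16;19;28m[48;2;15;17;26m🬎[38;2;16;19;28m[48;2;15;17;26m🬎[38;2;16;19;28m[48;2;15;17;26m🬎[38;2;32;17;3m[48;2;63;35;7m▐[38;2;32;17;3m[48;2;32;17;3m [38;2;32;17;3m[48;2;15;18;27m▌[38;2;16;19;28m[48;2;15;17;26m🬎[38;2;16;19;28m[48;2;15;17;26m🬎[38;2;16;19;28m[48;2;15;17;26m🬎[0m
[38;2;14;16;25m[48;2;13;14;23m🬂[38;2;14;16;25m[48;2;13;14;23m🬂[38;2;14;16;25m[48;2;13;14;23m🬂[38;2;14;16;25m[48;2;13;14;23m🬂[38;2;32;17;3m[48;2;65;36;7m▐[38;2;32;17;3m[48;2;32;17;3m [38;2;32;17;3m[48;2;13;15;24m▌[38;2;14;16;25m[48;2;13;14;23m🬂[38;2;14;16;25m[48;2;13;14;23m🬂[38;2;14;16;25m[48;2;13;14;23m🬂[0m
[38;2;12;13;22m[48;2;11;11;20m🬂[38;2;12;13;22m[48;2;11;11;20m🬂[38;2;12;13;22m[48;2;11;11;20m🬂[38;2;12;13;22m[48;2;11;11;20m🬂[38;2;32;17;3m[48;2;11;11;20m🬁[38;2;32;17;3m[48;2;11;11;20m🬂[38;2;12;13;22m[48;2;11;11;20m🬂[38;2;12;13;22m[48;2;11;11;20m🬂[38;2;12;13;22m[48;2;11;11;20m🬂[38;2;12;13;22m[48;2;11;11;20m🬂[0m
</frame>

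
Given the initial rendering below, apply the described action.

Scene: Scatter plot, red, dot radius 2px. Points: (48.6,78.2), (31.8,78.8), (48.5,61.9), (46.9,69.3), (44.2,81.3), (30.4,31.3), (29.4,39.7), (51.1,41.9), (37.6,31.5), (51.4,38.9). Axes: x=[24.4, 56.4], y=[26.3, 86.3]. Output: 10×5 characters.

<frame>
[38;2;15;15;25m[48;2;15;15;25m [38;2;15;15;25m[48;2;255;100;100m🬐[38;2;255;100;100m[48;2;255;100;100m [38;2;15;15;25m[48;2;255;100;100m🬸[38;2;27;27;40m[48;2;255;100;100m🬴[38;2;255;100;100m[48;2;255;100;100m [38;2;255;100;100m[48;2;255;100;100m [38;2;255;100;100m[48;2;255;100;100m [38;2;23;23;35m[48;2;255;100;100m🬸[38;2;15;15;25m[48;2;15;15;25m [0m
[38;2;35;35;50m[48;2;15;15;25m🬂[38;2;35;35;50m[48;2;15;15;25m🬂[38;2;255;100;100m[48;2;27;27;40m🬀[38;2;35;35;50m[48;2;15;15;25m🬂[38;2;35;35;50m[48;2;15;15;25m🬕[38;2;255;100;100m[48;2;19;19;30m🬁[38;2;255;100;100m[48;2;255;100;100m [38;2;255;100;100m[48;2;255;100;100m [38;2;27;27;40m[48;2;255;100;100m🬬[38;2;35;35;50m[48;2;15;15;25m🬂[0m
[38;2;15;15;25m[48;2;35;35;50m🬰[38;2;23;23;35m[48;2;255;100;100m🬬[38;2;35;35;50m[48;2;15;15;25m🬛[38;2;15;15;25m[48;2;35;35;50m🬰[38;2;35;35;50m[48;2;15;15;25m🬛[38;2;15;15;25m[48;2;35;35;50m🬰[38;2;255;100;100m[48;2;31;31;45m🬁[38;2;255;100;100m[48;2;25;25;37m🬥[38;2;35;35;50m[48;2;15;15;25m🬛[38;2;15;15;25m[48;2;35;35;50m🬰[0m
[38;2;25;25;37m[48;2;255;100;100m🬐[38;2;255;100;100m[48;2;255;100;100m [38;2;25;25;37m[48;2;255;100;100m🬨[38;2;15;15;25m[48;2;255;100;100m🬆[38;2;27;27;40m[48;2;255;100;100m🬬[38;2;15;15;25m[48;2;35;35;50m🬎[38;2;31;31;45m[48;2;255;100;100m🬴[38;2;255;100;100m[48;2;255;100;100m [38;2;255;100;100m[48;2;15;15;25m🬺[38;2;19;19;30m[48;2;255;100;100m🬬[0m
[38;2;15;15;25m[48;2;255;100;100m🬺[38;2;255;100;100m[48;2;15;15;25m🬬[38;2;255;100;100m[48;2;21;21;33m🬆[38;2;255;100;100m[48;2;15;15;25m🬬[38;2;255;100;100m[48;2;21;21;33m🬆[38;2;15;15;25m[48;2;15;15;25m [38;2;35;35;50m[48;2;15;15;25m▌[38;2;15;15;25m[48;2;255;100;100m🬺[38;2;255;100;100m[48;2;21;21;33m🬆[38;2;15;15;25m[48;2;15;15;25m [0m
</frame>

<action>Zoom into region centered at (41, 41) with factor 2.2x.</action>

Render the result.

<frame>
[38;2;15;15;25m[48;2;15;15;25m [38;2;15;15;25m[48;2;15;15;25m [38;2;35;35;50m[48;2;15;15;25m▌[38;2;15;15;25m[48;2;15;15;25m [38;2;35;35;50m[48;2;15;15;25m▌[38;2;15;15;25m[48;2;15;15;25m [38;2;35;35;50m[48;2;15;15;25m▌[38;2;15;15;25m[48;2;15;15;25m [38;2;35;35;50m[48;2;15;15;25m▌[38;2;15;15;25m[48;2;15;15;25m [0m
[38;2;35;35;50m[48;2;15;15;25m🬂[38;2;35;35;50m[48;2;15;15;25m🬂[38;2;35;35;50m[48;2;15;15;25m🬕[38;2;35;35;50m[48;2;15;15;25m🬂[38;2;35;35;50m[48;2;15;15;25m🬕[38;2;35;35;50m[48;2;15;15;25m🬂[38;2;35;35;50m[48;2;15;15;25m🬕[38;2;35;35;50m[48;2;15;15;25m🬂[38;2;35;35;50m[48;2;15;15;25m🬕[38;2;35;35;50m[48;2;15;15;25m🬂[0m
[38;2;15;15;25m[48;2;35;35;50m🬰[38;2;15;15;25m[48;2;35;35;50m🬰[38;2;35;35;50m[48;2;15;15;25m🬛[38;2;15;15;25m[48;2;35;35;50m🬰[38;2;35;35;50m[48;2;15;15;25m🬛[38;2;15;15;25m[48;2;35;35;50m🬰[38;2;35;35;50m[48;2;15;15;25m🬛[38;2;15;15;25m[48;2;35;35;50m🬰[38;2;35;35;50m[48;2;15;15;25m🬛[38;2;15;15;25m[48;2;35;35;50m🬰[0m
[38;2;15;15;25m[48;2;35;35;50m🬎[38;2;19;19;30m[48;2;255;100;100m🬝[38;2;35;35;50m[48;2;255;100;100m🬀[38;2;15;15;25m[48;2;255;100;100m🬊[38;2;35;35;50m[48;2;15;15;25m🬲[38;2;15;15;25m[48;2;35;35;50m🬎[38;2;35;35;50m[48;2;15;15;25m🬲[38;2;15;15;25m[48;2;35;35;50m🬎[38;2;35;35;50m[48;2;15;15;25m🬲[38;2;15;15;25m[48;2;35;35;50m🬎[0m
[38;2;15;15;25m[48;2;15;15;25m [38;2;15;15;25m[48;2;15;15;25m [38;2;255;100;100m[48;2;28;28;41m🬊[38;2;255;100;100m[48;2;15;15;25m🬀[38;2;35;35;50m[48;2;15;15;25m▌[38;2;15;15;25m[48;2;15;15;25m [38;2;35;35;50m[48;2;15;15;25m▌[38;2;15;15;25m[48;2;15;15;25m [38;2;35;35;50m[48;2;15;15;25m▌[38;2;15;15;25m[48;2;15;15;25m [0m
</frame>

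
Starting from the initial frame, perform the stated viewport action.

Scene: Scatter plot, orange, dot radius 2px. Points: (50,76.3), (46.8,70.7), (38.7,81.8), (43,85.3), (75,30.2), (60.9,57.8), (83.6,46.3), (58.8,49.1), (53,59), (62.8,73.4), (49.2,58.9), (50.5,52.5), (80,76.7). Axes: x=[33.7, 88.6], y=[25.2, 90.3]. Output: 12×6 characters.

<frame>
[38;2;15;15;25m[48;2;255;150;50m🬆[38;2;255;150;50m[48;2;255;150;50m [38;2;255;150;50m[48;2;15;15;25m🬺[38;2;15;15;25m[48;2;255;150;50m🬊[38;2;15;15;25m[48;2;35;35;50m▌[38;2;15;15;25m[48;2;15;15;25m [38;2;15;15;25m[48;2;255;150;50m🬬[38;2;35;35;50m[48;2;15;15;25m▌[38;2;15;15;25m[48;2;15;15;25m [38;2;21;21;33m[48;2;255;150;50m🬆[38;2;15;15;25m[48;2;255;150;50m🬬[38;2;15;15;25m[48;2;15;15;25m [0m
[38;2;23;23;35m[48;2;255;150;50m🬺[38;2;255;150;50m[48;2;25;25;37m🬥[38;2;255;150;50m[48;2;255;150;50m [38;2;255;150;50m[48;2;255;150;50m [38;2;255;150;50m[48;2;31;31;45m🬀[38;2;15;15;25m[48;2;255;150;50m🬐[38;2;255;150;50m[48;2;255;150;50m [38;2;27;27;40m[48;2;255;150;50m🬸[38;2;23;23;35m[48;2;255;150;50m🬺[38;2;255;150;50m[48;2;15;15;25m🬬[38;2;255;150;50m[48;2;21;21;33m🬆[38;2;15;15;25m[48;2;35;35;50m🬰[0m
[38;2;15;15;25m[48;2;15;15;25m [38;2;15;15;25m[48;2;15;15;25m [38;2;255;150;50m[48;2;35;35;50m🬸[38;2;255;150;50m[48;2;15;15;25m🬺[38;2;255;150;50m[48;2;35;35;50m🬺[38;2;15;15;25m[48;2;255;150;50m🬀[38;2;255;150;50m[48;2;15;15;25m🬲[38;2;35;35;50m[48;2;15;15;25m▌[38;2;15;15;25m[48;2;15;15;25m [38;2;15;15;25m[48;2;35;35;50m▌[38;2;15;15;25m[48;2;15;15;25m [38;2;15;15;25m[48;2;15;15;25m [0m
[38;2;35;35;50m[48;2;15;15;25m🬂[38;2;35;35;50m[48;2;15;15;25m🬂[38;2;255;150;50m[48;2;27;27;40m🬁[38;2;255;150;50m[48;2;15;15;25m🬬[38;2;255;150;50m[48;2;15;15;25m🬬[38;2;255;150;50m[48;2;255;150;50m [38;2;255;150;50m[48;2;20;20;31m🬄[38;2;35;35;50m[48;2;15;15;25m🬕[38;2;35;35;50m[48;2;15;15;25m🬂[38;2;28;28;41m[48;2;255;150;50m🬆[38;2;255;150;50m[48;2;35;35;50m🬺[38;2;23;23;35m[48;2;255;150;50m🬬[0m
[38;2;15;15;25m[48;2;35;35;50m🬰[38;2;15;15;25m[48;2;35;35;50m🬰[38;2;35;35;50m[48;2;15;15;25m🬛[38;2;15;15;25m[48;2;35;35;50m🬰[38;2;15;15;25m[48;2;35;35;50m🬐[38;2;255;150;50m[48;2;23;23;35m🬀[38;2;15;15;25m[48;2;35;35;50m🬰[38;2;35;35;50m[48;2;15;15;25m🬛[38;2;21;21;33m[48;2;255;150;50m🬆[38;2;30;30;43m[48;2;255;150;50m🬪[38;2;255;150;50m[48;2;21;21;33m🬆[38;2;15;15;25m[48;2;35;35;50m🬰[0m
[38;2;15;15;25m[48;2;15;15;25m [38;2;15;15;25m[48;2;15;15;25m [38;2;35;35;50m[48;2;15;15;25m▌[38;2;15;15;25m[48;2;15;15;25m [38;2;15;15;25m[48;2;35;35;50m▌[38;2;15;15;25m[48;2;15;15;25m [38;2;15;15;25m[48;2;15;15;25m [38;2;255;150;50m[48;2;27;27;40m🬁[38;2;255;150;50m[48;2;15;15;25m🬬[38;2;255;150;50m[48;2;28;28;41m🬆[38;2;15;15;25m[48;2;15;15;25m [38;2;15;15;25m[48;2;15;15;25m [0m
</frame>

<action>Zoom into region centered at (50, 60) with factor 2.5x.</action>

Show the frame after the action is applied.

<frame>
[38;2;15;15;25m[48;2;15;15;25m [38;2;15;15;25m[48;2;15;15;25m [38;2;35;35;50m[48;2;15;15;25m▌[38;2;15;15;25m[48;2;255;150;50m🬐[38;2;255;150;50m[48;2;255;150;50m [38;2;15;15;25m[48;2;255;150;50m🬸[38;2;15;15;25m[48;2;15;15;25m [38;2;35;35;50m[48;2;15;15;25m▌[38;2;15;15;25m[48;2;15;15;25m [38;2;15;15;25m[48;2;35;35;50m▌[38;2;15;15;25m[48;2;15;15;25m [38;2;15;15;25m[48;2;15;15;25m [0m
[38;2;15;15;25m[48;2;35;35;50m🬰[38;2;15;15;25m[48;2;35;35;50m🬰[38;2;35;35;50m[48;2;15;15;25m🬛[38;2;15;15;25m[48;2;35;35;50m🬰[38;2;255;150;50m[48;2;31;31;45m🬀[38;2;15;15;25m[48;2;35;35;50m🬰[38;2;15;15;25m[48;2;35;35;50m🬰[38;2;35;35;50m[48;2;15;15;25m🬛[38;2;15;15;25m[48;2;35;35;50m🬰[38;2;15;15;25m[48;2;35;35;50m🬐[38;2;15;15;25m[48;2;35;35;50m🬰[38;2;15;15;25m[48;2;35;35;50m🬰[0m
[38;2;15;15;25m[48;2;15;15;25m [38;2;15;15;25m[48;2;15;15;25m [38;2;35;35;50m[48;2;15;15;25m▌[38;2;15;15;25m[48;2;15;15;25m [38;2;23;23;35m[48;2;255;150;50m🬝[38;2;15;15;25m[48;2;255;150;50m🬊[38;2;15;15;25m[48;2;255;150;50m🬝[38;2;21;21;33m[48;2;255;150;50m🬊[38;2;15;15;25m[48;2;15;15;25m [38;2;15;15;25m[48;2;35;35;50m▌[38;2;15;15;25m[48;2;255;150;50m🬝[38;2;15;15;25m[48;2;255;150;50m🬊[0m
[38;2;35;35;50m[48;2;15;15;25m🬂[38;2;35;35;50m[48;2;15;15;25m🬂[38;2;35;35;50m[48;2;15;15;25m🬕[38;2;35;35;50m[48;2;15;15;25m🬂[38;2;255;150;50m[48;2;21;21;33m🬊[38;2;255;150;50m[48;2;15;15;25m🬝[38;2;255;150;50m[48;2;15;15;25m🬙[38;2;255;150;50m[48;2;15;15;25m🬝[38;2;255;150;50m[48;2;19;19;30m🬀[38;2;35;35;50m[48;2;15;15;25m🬨[38;2;255;150;50m[48;2;15;15;25m🬊[38;2;255;150;50m[48;2;15;15;25m🬝[0m
[38;2;15;15;25m[48;2;35;35;50m🬰[38;2;15;15;25m[48;2;35;35;50m🬰[38;2;35;35;50m[48;2;15;15;25m🬛[38;2;15;15;25m[48;2;35;35;50m🬰[38;2;15;15;25m[48;2;35;35;50m🬐[38;2;15;15;25m[48;2;255;150;50m🬐[38;2;255;150;50m[48;2;255;150;50m [38;2;27;27;40m[48;2;255;150;50m🬸[38;2;15;15;25m[48;2;35;35;50m🬰[38;2;27;27;40m[48;2;255;150;50m🬝[38;2;21;21;33m[48;2;255;150;50m🬊[38;2;15;15;25m[48;2;35;35;50m🬰[0m
[38;2;15;15;25m[48;2;15;15;25m [38;2;15;15;25m[48;2;15;15;25m [38;2;35;35;50m[48;2;15;15;25m▌[38;2;15;15;25m[48;2;15;15;25m [38;2;15;15;25m[48;2;35;35;50m▌[38;2;15;15;25m[48;2;15;15;25m [38;2;255;150;50m[48;2;15;15;25m🬀[38;2;35;35;50m[48;2;15;15;25m▌[38;2;15;15;25m[48;2;15;15;25m [38;2;255;150;50m[48;2;21;21;33m🬊[38;2;255;150;50m[48;2;15;15;25m🬝[38;2;255;150;50m[48;2;15;15;25m🬀[0m
</frame>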